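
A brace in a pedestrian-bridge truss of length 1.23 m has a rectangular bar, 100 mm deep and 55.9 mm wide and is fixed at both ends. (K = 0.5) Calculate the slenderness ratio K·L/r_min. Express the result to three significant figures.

For a rectangle r_min = b/√12 = 55.9/√12 = 16.14 mm
L_e = K·L = 0.5 × 1.23 m = 0.6150 m = 615.00 mm
λ = L_e / r_min = 615.00 / 16.14 = 38.1

λ ≈ 38.1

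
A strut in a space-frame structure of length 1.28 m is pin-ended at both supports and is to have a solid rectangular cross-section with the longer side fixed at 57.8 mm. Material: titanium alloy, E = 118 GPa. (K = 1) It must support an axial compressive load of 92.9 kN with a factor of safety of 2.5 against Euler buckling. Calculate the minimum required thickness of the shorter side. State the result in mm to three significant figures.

b ≈ 40.8 mm

Required P_cr = n·P = 2.5 × 92.9 = 232.2 kN
L_e = K·L = 1 × 1.28 = 1.280 m
Required I = P_cr·L_e²/(π²E) = 2.322×10^5 × 1.280² / (π² × 1.18×10^11) = 3.267×10^-7 m⁴
I_req = 3.267×10^5 mm⁴
Rectangle, weak axis: I_min = h·b³/12 with h = 57.8 mm fixed  ⇒  b = (12I/h)^(1/3) = 40.8 mm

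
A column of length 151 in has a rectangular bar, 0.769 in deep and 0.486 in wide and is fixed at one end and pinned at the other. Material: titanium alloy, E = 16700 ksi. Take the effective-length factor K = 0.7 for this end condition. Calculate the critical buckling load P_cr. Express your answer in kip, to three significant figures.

Buckling occurs about the weak axis: I_min = h·b³/12 with b = 0.486 in (the shorter side).
I_min = 0.769×0.486³/12 = 7.356×10^-3 in⁴
Effective length L_e = K·L = 0.7 × 151 = 105.7 in
P_cr = π²EI / L_e² = π² × 16700×10³ × 7.356×10^-3 / 105.7² = 108.5 lb

P_cr ≈ 0.109 kip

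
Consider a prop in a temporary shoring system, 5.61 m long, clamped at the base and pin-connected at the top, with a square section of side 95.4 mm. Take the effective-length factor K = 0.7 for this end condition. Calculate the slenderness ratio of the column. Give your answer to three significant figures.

λ ≈ 143

I = a⁴/12 = 95.4⁴/12 = 6.903×10^6 mm⁴
A = 9.101×10^3 mm²;  r_min = √(I/A) = √(6.903×10^6/9.101×10^3) = 27.54 mm
L_e = K·L = 0.7 × 5.61 m = 3.927 m = 3927.0 mm
λ = L_e / r_min = 3927.0 / 27.54 = 143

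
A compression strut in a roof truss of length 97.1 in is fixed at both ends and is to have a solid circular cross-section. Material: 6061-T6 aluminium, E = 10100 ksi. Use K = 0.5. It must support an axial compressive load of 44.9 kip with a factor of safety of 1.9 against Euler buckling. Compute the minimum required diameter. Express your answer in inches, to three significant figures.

d ≈ 2.53 in

Required P_cr = n·P = 1.9 × 44.9 = 85.31 kip
L_e = K·L = 0.5 × 97.1 = 48.55 in
Required I = P_cr·L_e²/(π²E) = 8.531×10^4 × 48.55² / (π² × 1.01×10^7) = 2.017 in⁴
Solid circle: I = πd⁴/64  ⇒  d = (64I/π)^(1/4) = (64×2.017/π)^(1/4) = 2.53 in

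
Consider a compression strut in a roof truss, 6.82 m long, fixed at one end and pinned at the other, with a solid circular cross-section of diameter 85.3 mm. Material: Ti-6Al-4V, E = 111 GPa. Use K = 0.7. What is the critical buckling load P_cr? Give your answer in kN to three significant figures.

P_cr ≈ 125 kN

I = πd⁴/64 = π×85.3⁴/64 = 2.599×10^6 mm⁴
I = 2.599×10^6 mm⁴ = 2.599×10^-6 m⁴
Effective length L_e = K·L = 0.7 × 6.82 = 4.774 m
P_cr = π²EI / L_e² = π² × 111×10⁹ × 2.599×10^-6 / 4.774² = 1.249×10^5 N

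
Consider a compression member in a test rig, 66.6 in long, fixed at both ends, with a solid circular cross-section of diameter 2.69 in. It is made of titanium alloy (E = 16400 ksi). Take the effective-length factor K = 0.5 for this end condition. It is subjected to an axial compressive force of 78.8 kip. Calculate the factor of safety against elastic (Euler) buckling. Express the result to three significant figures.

n ≈ 4.76

I = πd⁴/64 = π×2.69⁴/64 = 2.570 in⁴
Effective length L_e = K·L = 0.5 × 66.6 = 33.30 in
P_cr = π²EI / L_e² = π² × 16400×10³ × 2.570 / 33.30² = 3.752×10^5 lb
Factor of safety n = P_cr / P = 375.18 / 78.8 = 4.76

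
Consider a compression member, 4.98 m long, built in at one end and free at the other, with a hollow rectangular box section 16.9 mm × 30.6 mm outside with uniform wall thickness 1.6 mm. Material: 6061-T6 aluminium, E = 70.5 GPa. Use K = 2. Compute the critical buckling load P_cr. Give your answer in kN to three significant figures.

Inner dimensions: h_i = 30.6 − 2×1.6 = 27.40 mm, b_i = 16.9 − 2×1.6 = 13.70 mm
Weak-axis I_min = (h_o·b_o³ − h_i·b_i³)/12 with b_o = 16.9, b_i = 13.70 mm (shorter outer/inner sides).
I_min = (30.6×16.9³ − 27.40×13.70³)/12 = 6.437×10^3 mm⁴
I = 6.437×10^3 mm⁴ = 6.437×10^-9 m⁴
Effective length L_e = K·L = 2 × 4.98 = 9.960 m
P_cr = π²EI / L_e² = π² × 70.5×10⁹ × 6.437×10^-9 / 9.960² = 45.15 N

P_cr ≈ 0.0452 kN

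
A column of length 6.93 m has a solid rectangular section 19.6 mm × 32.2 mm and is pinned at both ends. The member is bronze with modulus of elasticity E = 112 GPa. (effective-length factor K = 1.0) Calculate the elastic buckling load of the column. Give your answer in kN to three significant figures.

Buckling occurs about the weak axis: I_min = h·b³/12 with b = 19.6 mm (the shorter side).
I_min = 32.2×19.6³/12 = 2.020×10^4 mm⁴
I = 2.020×10^4 mm⁴ = 2.020×10^-8 m⁴
Effective length L_e = K·L = 1 × 6.93 = 6.930 m
P_cr = π²EI / L_e² = π² × 112×10⁹ × 2.020×10^-8 / 6.930² = 465.0 N

P_cr ≈ 0.465 kN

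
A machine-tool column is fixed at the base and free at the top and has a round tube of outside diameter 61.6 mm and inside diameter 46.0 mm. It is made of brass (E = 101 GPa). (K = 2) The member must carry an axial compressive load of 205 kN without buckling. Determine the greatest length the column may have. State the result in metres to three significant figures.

d_o = 61.6 mm, d_i = 46.0 mm
I = π(d_o⁴ − d_i⁴)/64 = π(61.6⁴ − 46.00⁴)/64 = 4.870×10^5 mm⁴
I = 4.870×10^-7 m⁴
At the buckling limit P_cr = P = 2.050×10^5 N
From P_cr = π²EI/(K·L)²:  L = (1/K)·√(π²EI/P_cr) = (1/2)·√(π²×1.01×10^11×4.870×10^-7/2.050×10^5)
L = 0.769 m

L_max ≈ 0.769 m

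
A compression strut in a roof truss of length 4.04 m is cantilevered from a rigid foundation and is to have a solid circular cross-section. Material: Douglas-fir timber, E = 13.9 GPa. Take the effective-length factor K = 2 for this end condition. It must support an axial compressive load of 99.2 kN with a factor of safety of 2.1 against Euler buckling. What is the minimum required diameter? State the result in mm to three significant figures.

Required P_cr = n·P = 2.1 × 99.2 = 208.3 kN
L_e = K·L = 2 × 4.04 = 8.080 m
Required I = P_cr·L_e²/(π²E) = 2.083×10^5 × 8.080² / (π² × 1.39×10^10) = 9.914×10^-5 m⁴
I_req = 9.914×10^7 mm⁴
Solid circle: I = πd⁴/64  ⇒  d = (64I/π)^(1/4) = (64×9.914×10^7/π)^(1/4) = 212 mm

d ≈ 212 mm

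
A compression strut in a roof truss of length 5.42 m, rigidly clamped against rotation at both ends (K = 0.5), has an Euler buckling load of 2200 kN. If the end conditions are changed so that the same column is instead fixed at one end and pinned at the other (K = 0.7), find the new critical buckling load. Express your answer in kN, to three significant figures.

P_cr ∝ 1/K², so P_cr,new = P_cr,old × (K_old/K_new)² = 2200 × (0.5/0.7)²
= 2200 × 0.5102 = 1120 kN

P_cr ≈ 1120 kN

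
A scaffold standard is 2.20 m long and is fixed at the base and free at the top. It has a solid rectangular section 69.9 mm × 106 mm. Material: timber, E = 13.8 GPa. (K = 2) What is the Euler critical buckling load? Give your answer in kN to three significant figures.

Buckling occurs about the weak axis: I_min = h·b³/12 with b = 69.9 mm (the shorter side).
I_min = 106×69.9³/12 = 3.017×10^6 mm⁴
I = 3.017×10^6 mm⁴ = 3.017×10^-6 m⁴
Effective length L_e = K·L = 2 × 2.20 = 4.400 m
P_cr = π²EI / L_e² = π² × 13.8×10⁹ × 3.017×10^-6 / 4.400² = 2.122×10^4 N

P_cr ≈ 21.2 kN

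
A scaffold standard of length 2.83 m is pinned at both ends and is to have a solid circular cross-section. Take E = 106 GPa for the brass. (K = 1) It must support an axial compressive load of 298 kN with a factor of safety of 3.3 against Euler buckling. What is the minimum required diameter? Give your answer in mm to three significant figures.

d ≈ 111 mm

Required P_cr = n·P = 3.3 × 298 = 983.4 kN
L_e = K·L = 1 × 2.83 = 2.830 m
Required I = P_cr·L_e²/(π²E) = 9.834×10^5 × 2.830² / (π² × 1.06×10^11) = 7.528×10^-6 m⁴
I_req = 7.528×10^6 mm⁴
Solid circle: I = πd⁴/64  ⇒  d = (64I/π)^(1/4) = (64×7.528×10^6/π)^(1/4) = 111 mm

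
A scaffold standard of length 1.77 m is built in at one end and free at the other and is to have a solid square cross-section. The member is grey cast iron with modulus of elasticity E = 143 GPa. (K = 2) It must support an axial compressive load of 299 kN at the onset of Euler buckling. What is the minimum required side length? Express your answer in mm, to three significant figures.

a ≈ 75.1 mm

L_e = K·L = 2 × 1.77 = 3.540 m
Required I = P_cr·L_e²/(π²E) = 2.990×10^5 × 3.540² / (π² × 1.43×10^11) = 2.655×10^-6 m⁴
I_req = 2.655×10^6 mm⁴
Solid square: I = a⁴/12  ⇒  a = (12I)^(1/4) = (12×2.655×10^6)^(1/4) = 75.1 mm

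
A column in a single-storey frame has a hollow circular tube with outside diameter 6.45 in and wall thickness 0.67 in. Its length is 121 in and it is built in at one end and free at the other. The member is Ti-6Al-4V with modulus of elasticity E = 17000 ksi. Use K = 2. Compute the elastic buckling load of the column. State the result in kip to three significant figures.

Inner diameter d_i = 6.45 − 2×0.67 = 5.110 in
I = π(d_o⁴ − d_i⁴)/64 = π(6.45⁴ − 5.110⁴)/64 = 51.49 in⁴
Effective length L_e = K·L = 2 × 121 = 242.0 in
P_cr = π²EI / L_e² = π² × 17000×10³ × 51.49 / 242.0² = 1.475×10^5 lb

P_cr ≈ 148 kip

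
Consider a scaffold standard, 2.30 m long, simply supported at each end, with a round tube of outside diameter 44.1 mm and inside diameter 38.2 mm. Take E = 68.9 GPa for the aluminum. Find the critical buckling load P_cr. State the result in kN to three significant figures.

P_cr ≈ 10.4 kN

d_o = 44.1 mm, d_i = 38.2 mm
I = π(d_o⁴ − d_i⁴)/64 = π(44.1⁴ − 38.20⁴)/64 = 8.114×10^4 mm⁴
I = 8.114×10^4 mm⁴ = 8.114×10^-8 m⁴
Effective length L_e = K·L = 1 × 2.30 = 2.300 m
P_cr = π²EI / L_e² = π² × 68.9×10⁹ × 8.114×10^-8 / 2.300² = 1.043×10^4 N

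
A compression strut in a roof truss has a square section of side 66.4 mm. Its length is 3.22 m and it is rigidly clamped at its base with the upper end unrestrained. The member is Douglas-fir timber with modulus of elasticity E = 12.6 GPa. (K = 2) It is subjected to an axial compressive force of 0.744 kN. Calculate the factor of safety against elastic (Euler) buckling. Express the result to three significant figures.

n ≈ 6.53

I = a⁴/12 = 66.4⁴/12 = 1.620×10^6 mm⁴
I = 1.620×10^6 mm⁴ = 1.620×10^-6 m⁴
Effective length L_e = K·L = 2 × 3.22 = 6.440 m
P_cr = π²EI / L_e² = π² × 12.6×10⁹ × 1.620×10^-6 / 6.440² = 4.857×10^3 N
Factor of safety n = P_cr / P = 4.8572 / 0.744 = 6.53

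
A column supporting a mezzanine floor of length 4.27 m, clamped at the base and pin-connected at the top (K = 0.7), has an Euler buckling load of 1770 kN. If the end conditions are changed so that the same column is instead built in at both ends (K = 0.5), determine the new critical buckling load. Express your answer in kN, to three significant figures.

P_cr ≈ 3470 kN

P_cr ∝ 1/K², so P_cr,new = P_cr,old × (K_old/K_new)² = 1770 × (0.7/0.5)²
= 1770 × 1.960 = 3470 kN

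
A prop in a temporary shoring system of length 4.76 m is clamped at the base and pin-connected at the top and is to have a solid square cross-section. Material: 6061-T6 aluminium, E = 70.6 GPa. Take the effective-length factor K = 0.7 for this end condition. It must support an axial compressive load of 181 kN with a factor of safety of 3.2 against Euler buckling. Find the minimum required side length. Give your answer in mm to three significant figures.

Required P_cr = n·P = 3.2 × 181 = 579.2 kN
L_e = K·L = 0.7 × 4.76 = 3.332 m
Required I = P_cr·L_e²/(π²E) = 5.792×10^5 × 3.332² / (π² × 7.06×10^10) = 9.229×10^-6 m⁴
I_req = 9.229×10^6 mm⁴
Solid square: I = a⁴/12  ⇒  a = (12I)^(1/4) = (12×9.229×10^6)^(1/4) = 103 mm

a ≈ 103 mm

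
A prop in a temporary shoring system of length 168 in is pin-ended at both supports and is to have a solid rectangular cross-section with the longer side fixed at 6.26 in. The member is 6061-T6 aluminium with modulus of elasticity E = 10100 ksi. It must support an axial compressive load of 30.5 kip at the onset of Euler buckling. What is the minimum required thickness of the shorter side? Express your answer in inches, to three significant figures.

L_e = K·L = 1 × 168 = 168.0 in
Required I = P_cr·L_e²/(π²E) = 3.050×10^4 × 168.0² / (π² × 1.01×10^7) = 8.636 in⁴
Rectangle, weak axis: I_min = h·b³/12 with h = 6.26 in fixed  ⇒  b = (12I/h)^(1/3) = 2.55 in

b ≈ 2.55 in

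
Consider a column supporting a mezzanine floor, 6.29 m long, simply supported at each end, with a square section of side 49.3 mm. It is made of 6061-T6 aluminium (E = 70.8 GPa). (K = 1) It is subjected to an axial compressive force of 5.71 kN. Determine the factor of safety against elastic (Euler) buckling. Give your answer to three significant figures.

n ≈ 1.52

I = a⁴/12 = 49.3⁴/12 = 4.923×10^5 mm⁴
I = 4.923×10^5 mm⁴ = 4.923×10^-7 m⁴
Effective length L_e = K·L = 1 × 6.29 = 6.290 m
P_cr = π²EI / L_e² = π² × 70.8×10⁹ × 4.923×10^-7 / 6.290² = 8.694×10^3 N
Factor of safety n = P_cr / P = 8.6944 / 5.71 = 1.52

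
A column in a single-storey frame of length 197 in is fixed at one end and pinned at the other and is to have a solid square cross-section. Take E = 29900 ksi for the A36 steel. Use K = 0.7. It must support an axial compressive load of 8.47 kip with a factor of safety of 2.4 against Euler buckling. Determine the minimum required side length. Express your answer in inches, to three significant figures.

Required P_cr = n·P = 2.4 × 8.47 = 20.33 kip
L_e = K·L = 0.7 × 197 = 137.9 in
Required I = P_cr·L_e²/(π²E) = 2.033×10^4 × 137.9² / (π² × 2.99×10^7) = 1.310 in⁴
Solid square: I = a⁴/12  ⇒  a = (12I)^(1/4) = (12×1.310)^(1/4) = 1.99 in

a ≈ 1.99 in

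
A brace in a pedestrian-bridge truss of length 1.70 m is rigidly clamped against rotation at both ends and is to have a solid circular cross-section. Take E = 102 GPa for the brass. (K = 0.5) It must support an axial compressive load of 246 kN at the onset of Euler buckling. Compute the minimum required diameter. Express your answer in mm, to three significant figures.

L_e = K·L = 0.5 × 1.70 = 0.8500 m
Required I = P_cr·L_e²/(π²E) = 2.460×10^5 × 0.8500² / (π² × 1.02×10^11) = 1.766×10^-7 m⁴
I_req = 1.766×10^5 mm⁴
Solid circle: I = πd⁴/64  ⇒  d = (64I/π)^(1/4) = (64×1.766×10^5/π)^(1/4) = 43.5 mm

d ≈ 43.5 mm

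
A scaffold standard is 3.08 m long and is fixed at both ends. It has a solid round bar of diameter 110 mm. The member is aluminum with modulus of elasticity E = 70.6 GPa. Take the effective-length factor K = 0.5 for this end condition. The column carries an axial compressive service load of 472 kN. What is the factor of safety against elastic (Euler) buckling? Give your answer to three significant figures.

n ≈ 4.47

I = πd⁴/64 = π×110⁴/64 = 7.187×10^6 mm⁴
I = 7.187×10^6 mm⁴ = 7.187×10^-6 m⁴
Effective length L_e = K·L = 0.5 × 3.08 = 1.540 m
P_cr = π²EI / L_e² = π² × 70.6×10⁹ × 7.187×10^-6 / 1.540² = 2.112×10^6 N
Factor of safety n = P_cr / P = 2111.6 / 472 = 4.47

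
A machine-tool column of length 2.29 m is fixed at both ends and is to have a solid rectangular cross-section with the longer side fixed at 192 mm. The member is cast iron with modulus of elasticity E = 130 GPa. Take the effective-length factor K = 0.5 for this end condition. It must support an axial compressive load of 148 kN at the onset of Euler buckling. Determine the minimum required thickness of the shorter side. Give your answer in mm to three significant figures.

L_e = K·L = 0.5 × 2.29 = 1.145 m
Required I = P_cr·L_e²/(π²E) = 1.480×10^5 × 1.145² / (π² × 1.30×10^11) = 1.512×10^-7 m⁴
I_req = 1.512×10^5 mm⁴
Rectangle, weak axis: I_min = h·b³/12 with h = 192 mm fixed  ⇒  b = (12I/h)^(1/3) = 21.1 mm

b ≈ 21.1 mm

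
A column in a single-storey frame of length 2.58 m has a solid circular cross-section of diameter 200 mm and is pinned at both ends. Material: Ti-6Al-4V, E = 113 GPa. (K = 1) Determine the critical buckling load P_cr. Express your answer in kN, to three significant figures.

P_cr ≈ 13200 kN

I = πd⁴/64 = π×200⁴/64 = 7.854×10^7 mm⁴
I = 7.854×10^7 mm⁴ = 7.854×10^-5 m⁴
Effective length L_e = K·L = 1 × 2.58 = 2.580 m
P_cr = π²EI / L_e² = π² × 113×10⁹ × 7.854×10^-5 / 2.580² = 1.316×10^7 N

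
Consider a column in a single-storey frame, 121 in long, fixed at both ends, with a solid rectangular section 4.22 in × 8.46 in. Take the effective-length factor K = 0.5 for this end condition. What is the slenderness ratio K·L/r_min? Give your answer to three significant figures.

For a rectangle r_min = b/√12 = 4.22/√12 = 1.218 in
L_e = K·L = 0.5 × 121 = 60.50 in
λ = L_e / r_min = 60.500 / 1.218 = 49.7

λ ≈ 49.7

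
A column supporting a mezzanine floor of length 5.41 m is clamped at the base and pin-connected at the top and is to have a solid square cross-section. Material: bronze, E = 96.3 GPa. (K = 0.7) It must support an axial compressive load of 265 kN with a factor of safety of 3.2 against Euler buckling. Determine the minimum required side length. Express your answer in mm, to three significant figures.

Required P_cr = n·P = 3.2 × 265 = 848.0 kN
L_e = K·L = 0.7 × 5.41 = 3.787 m
Required I = P_cr·L_e²/(π²E) = 8.480×10^5 × 3.787² / (π² × 9.63×10^10) = 1.280×10^-5 m⁴
I_req = 1.280×10^7 mm⁴
Solid square: I = a⁴/12  ⇒  a = (12I)^(1/4) = (12×1.280×10^7)^(1/4) = 111 mm

a ≈ 111 mm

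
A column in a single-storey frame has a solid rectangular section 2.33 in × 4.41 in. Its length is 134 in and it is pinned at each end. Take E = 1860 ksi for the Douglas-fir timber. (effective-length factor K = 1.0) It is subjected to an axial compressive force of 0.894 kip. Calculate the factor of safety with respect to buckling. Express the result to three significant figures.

Buckling occurs about the weak axis: I_min = h·b³/12 with b = 2.33 in (the shorter side).
I_min = 4.41×2.33³/12 = 4.649 in⁴
Effective length L_e = K·L = 1 × 134 = 134.0 in
P_cr = π²EI / L_e² = π² × 1860×10³ × 4.649 / 134.0² = 4.753×10^3 lb
Factor of safety n = P_cr / P = 4.7526 / 0.894 = 5.32

n ≈ 5.32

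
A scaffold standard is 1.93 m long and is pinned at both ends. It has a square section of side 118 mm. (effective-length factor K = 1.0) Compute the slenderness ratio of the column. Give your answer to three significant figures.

λ ≈ 56.7

For a square r = a/√12 = 118/√12 = 34.06 mm
L_e = K·L = 1 × 1.93 m = 1.930 m = 1930.0 mm
λ = L_e / r_min = 1930.0 / 34.06 = 56.7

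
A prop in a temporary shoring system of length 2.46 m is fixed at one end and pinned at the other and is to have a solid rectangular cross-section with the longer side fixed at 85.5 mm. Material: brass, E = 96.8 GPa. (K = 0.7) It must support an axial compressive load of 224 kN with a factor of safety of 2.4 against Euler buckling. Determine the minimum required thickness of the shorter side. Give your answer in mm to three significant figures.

b ≈ 61.6 mm

Required P_cr = n·P = 2.4 × 224 = 537.6 kN
L_e = K·L = 0.7 × 2.46 = 1.722 m
Required I = P_cr·L_e²/(π²E) = 5.376×10^5 × 1.722² / (π² × 9.68×10^10) = 1.669×10^-6 m⁴
I_req = 1.669×10^6 mm⁴
Rectangle, weak axis: I_min = h·b³/12 with h = 85.5 mm fixed  ⇒  b = (12I/h)^(1/3) = 61.6 mm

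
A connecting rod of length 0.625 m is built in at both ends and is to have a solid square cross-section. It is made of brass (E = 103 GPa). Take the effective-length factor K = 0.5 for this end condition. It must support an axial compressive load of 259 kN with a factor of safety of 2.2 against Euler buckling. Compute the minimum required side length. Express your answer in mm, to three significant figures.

Required P_cr = n·P = 2.2 × 259 = 569.8 kN
L_e = K·L = 0.5 × 0.625 = 0.3125 m
Required I = P_cr·L_e²/(π²E) = 5.698×10^5 × 0.3125² / (π² × 1.03×10^11) = 5.474×10^-8 m⁴
I_req = 5.474×10^4 mm⁴
Solid square: I = a⁴/12  ⇒  a = (12I)^(1/4) = (12×5.474×10^4)^(1/4) = 28.5 mm

a ≈ 28.5 mm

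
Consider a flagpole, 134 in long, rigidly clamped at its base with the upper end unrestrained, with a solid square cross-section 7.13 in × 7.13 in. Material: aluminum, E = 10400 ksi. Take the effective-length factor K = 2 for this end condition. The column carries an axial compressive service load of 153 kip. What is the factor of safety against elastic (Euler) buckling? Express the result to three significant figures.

I = a⁴/12 = 7.13⁴/12 = 215.4 in⁴
Effective length L_e = K·L = 2 × 134 = 268.0 in
P_cr = π²EI / L_e² = π² × 10400×10³ × 215.4 / 268.0² = 3.078×10^5 lb
Factor of safety n = P_cr / P = 307.78 / 153 = 2.01

n ≈ 2.01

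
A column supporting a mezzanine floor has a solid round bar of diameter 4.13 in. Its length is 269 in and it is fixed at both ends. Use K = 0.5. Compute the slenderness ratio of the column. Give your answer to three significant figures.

λ ≈ 130

I = πd⁴/64 = π×4.13⁴/64 = 14.28 in⁴
A = 13.40 in²;  r_min = √(I/A) = √(14.28/13.40) = 1.032 in
L_e = K·L = 0.5 × 269 = 134.5 in
λ = L_e / r_min = 134.50 / 1.032 = 130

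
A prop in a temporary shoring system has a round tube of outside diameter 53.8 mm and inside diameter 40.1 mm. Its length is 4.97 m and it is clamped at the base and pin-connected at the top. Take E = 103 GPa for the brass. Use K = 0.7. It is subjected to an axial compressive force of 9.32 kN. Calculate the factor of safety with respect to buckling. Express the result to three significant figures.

d_o = 53.8 mm, d_i = 40.1 mm
I = π(d_o⁴ − d_i⁴)/64 = π(53.8⁴ − 40.10⁴)/64 = 2.843×10^5 mm⁴
I = 2.843×10^5 mm⁴ = 2.843×10^-7 m⁴
Effective length L_e = K·L = 0.7 × 4.97 = 3.479 m
P_cr = π²EI / L_e² = π² × 103×10⁹ × 2.843×10^-7 / 3.479² = 2.388×10^4 N
Factor of safety n = P_cr / P = 23.880 / 9.32 = 2.56

n ≈ 2.56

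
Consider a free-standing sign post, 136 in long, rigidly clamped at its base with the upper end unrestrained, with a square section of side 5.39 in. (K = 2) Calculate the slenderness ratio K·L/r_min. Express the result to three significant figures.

For a square r = a/√12 = 5.39/√12 = 1.556 in
L_e = K·L = 2 × 136 = 272.0 in
λ = L_e / r_min = 272.00 / 1.556 = 175

λ ≈ 175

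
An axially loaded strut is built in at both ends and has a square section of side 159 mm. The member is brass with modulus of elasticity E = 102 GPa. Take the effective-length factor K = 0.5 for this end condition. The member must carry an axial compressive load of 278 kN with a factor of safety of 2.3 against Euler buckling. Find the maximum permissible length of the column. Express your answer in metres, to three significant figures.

I = a⁴/12 = 159⁴/12 = 5.326×10^7 mm⁴
I = 5.326×10^-5 m⁴
Required critical load P_cr = n·P = 2.3 × 278 = 639.4 kN = 6.394×10^5 N
From P_cr = π²EI/(K·L)²:  L = (1/K)·√(π²EI/P_cr) = (1/0.5)·√(π²×1.02×10^11×5.326×10^-5/6.394×10^5)
L = 18.3 m

L_max ≈ 18.3 m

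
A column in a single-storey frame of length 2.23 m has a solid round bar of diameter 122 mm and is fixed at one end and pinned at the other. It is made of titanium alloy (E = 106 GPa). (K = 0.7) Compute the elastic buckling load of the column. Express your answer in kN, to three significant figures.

I = πd⁴/64 = π×122⁴/64 = 1.087×10^7 mm⁴
I = 1.087×10^7 mm⁴ = 1.087×10^-5 m⁴
Effective length L_e = K·L = 0.7 × 2.23 = 1.561 m
P_cr = π²EI / L_e² = π² × 106×10⁹ × 1.087×10^-5 / 1.561² = 4.669×10^6 N

P_cr ≈ 4670 kN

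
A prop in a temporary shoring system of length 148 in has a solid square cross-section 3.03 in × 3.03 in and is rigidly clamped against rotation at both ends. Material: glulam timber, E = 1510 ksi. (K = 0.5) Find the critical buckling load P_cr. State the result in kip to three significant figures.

I = a⁴/12 = 3.03⁴/12 = 7.024 in⁴
Effective length L_e = K·L = 0.5 × 148 = 74.00 in
P_cr = π²EI / L_e² = π² × 1510×10³ × 7.024 / 74.00² = 1.912×10^4 lb

P_cr ≈ 19.1 kip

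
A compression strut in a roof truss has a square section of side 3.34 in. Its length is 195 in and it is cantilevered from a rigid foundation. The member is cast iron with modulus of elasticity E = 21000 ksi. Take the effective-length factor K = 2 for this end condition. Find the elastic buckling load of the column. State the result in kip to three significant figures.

P_cr ≈ 14.1 kip

I = a⁴/12 = 3.34⁴/12 = 10.37 in⁴
Effective length L_e = K·L = 2 × 195 = 390.0 in
P_cr = π²EI / L_e² = π² × 21000×10³ × 10.37 / 390.0² = 1.413×10^4 lb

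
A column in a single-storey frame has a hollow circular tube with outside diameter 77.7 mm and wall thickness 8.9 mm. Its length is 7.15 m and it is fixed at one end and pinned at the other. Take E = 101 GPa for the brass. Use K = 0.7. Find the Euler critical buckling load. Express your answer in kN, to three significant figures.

Inner diameter d_i = 77.7 − 2×8.9 = 59.90 mm
I = π(d_o⁴ − d_i⁴)/64 = π(77.7⁴ − 59.90⁴)/64 = 1.157×10^6 mm⁴
I = 1.157×10^6 mm⁴ = 1.157×10^-6 m⁴
Effective length L_e = K·L = 0.7 × 7.15 = 5.005 m
P_cr = π²EI / L_e² = π² × 101×10⁹ × 1.157×10^-6 / 5.005² = 4.605×10^4 N

P_cr ≈ 46.1 kN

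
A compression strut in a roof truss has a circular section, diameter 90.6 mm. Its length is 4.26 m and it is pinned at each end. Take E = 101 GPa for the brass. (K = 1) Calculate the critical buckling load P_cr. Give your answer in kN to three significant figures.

I = πd⁴/64 = π×90.6⁴/64 = 3.307×10^6 mm⁴
I = 3.307×10^6 mm⁴ = 3.307×10^-6 m⁴
Effective length L_e = K·L = 1 × 4.26 = 4.260 m
P_cr = π²EI / L_e² = π² × 101×10⁹ × 3.307×10^-6 / 4.260² = 1.817×10^5 N

P_cr ≈ 182 kN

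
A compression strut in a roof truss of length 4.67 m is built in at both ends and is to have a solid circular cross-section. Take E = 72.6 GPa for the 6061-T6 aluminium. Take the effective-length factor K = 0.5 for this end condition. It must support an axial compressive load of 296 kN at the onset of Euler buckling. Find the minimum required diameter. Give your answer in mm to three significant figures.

d ≈ 82.3 mm

L_e = K·L = 0.5 × 4.67 = 2.335 m
Required I = P_cr·L_e²/(π²E) = 2.960×10^5 × 2.335² / (π² × 7.26×10^10) = 2.252×10^-6 m⁴
I_req = 2.252×10^6 mm⁴
Solid circle: I = πd⁴/64  ⇒  d = (64I/π)^(1/4) = (64×2.252×10^6/π)^(1/4) = 82.3 mm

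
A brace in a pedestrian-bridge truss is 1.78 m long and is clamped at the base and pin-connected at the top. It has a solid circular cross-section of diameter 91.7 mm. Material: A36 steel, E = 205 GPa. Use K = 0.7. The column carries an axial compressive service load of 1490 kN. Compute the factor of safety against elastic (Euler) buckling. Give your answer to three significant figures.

I = πd⁴/64 = π×91.7⁴/64 = 3.471×10^6 mm⁴
I = 3.471×10^6 mm⁴ = 3.471×10^-6 m⁴
Effective length L_e = K·L = 0.7 × 1.78 = 1.246 m
P_cr = π²EI / L_e² = π² × 205×10⁹ × 3.471×10^-6 / 1.246² = 4.523×10^6 N
Factor of safety n = P_cr / P = 4523.4 / 1490 = 3.04

n ≈ 3.04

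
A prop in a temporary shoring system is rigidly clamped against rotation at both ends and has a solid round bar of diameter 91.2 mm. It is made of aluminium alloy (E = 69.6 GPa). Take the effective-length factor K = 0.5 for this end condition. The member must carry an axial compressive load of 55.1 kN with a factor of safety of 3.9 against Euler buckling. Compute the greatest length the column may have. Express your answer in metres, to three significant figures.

L_max ≈ 6.59 m

I = πd⁴/64 = π×91.2⁴/64 = 3.396×10^6 mm⁴
I = 3.396×10^-6 m⁴
Required critical load P_cr = n·P = 3.9 × 55.1 = 214.9 kN = 2.149×10^5 N
From P_cr = π²EI/(K·L)²:  L = (1/K)·√(π²EI/P_cr) = (1/0.5)·√(π²×6.96×10^10×3.396×10^-6/2.149×10^5)
L = 6.59 m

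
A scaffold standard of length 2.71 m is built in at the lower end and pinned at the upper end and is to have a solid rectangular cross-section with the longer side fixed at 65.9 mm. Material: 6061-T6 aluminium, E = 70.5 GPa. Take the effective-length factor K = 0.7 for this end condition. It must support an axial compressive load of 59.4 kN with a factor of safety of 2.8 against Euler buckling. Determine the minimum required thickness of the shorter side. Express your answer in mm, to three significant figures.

Required P_cr = n·P = 2.8 × 59.4 = 166.3 kN
L_e = K·L = 0.7 × 2.71 = 1.897 m
Required I = P_cr·L_e²/(π²E) = 1.663×10^5 × 1.897² / (π² × 7.05×10^10) = 8.602×10^-7 m⁴
I_req = 8.602×10^5 mm⁴
Rectangle, weak axis: I_min = h·b³/12 with h = 65.9 mm fixed  ⇒  b = (12I/h)^(1/3) = 53.9 mm

b ≈ 53.9 mm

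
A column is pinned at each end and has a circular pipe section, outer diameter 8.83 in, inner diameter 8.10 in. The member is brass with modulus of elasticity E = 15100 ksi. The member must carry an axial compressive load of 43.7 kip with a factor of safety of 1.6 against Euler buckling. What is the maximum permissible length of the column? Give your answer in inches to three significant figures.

d_o = 8.83 in, d_i = 8.10 in
I = π(d_o⁴ − d_i⁴)/64 = π(8.83⁴ − 8.100⁴)/64 = 87.10 in⁴
Required critical load P_cr = n·P = 1.6 × 43.7 = 69.92 kip = 6.992×10^4 lb
From P_cr = π²EI/(K·L)²:  L = (1/K)·√(π²EI/P_cr) = (1/1)·√(π²×1.51×10^7×87.10/6.992×10^4)
L = 431 in

L_max ≈ 431 in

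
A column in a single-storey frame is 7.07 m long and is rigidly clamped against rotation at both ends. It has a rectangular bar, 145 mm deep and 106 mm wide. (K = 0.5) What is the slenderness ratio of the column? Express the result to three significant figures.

For a rectangle r_min = b/√12 = 106/√12 = 30.60 mm
L_e = K·L = 0.5 × 7.07 m = 3.535 m = 3535.0 mm
λ = L_e / r_min = 3535.0 / 30.60 = 116

λ ≈ 116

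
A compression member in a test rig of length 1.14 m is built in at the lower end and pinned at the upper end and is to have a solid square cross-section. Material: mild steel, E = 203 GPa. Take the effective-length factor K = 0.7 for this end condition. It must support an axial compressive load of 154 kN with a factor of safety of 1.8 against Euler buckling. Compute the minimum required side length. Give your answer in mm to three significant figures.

a ≈ 32.1 mm

Required P_cr = n·P = 1.8 × 154 = 277.2 kN
L_e = K·L = 0.7 × 1.14 = 0.7980 m
Required I = P_cr·L_e²/(π²E) = 2.772×10^5 × 0.7980² / (π² × 2.03×10^11) = 8.811×10^-8 m⁴
I_req = 8.811×10^4 mm⁴
Solid square: I = a⁴/12  ⇒  a = (12I)^(1/4) = (12×8.811×10^4)^(1/4) = 32.1 mm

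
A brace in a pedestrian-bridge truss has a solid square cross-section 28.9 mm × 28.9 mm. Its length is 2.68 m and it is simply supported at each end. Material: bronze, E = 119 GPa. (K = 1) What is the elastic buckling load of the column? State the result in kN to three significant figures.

I = a⁴/12 = 28.9⁴/12 = 5.813×10^4 mm⁴
I = 5.813×10^4 mm⁴ = 5.813×10^-8 m⁴
Effective length L_e = K·L = 1 × 2.68 = 2.680 m
P_cr = π²EI / L_e² = π² × 119×10⁹ × 5.813×10^-8 / 2.680² = 9.506×10^3 N

P_cr ≈ 9.51 kN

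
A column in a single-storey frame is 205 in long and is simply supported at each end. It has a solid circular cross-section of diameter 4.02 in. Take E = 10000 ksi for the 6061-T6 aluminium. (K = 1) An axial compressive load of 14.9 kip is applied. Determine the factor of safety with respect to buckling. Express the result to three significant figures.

n ≈ 2.02

I = πd⁴/64 = π×4.02⁴/64 = 12.82 in⁴
Effective length L_e = K·L = 1 × 205 = 205.0 in
P_cr = π²EI / L_e² = π² × 10000×10³ × 12.82 / 205.0² = 3.011×10^4 lb
Factor of safety n = P_cr / P = 30.107 / 14.9 = 2.02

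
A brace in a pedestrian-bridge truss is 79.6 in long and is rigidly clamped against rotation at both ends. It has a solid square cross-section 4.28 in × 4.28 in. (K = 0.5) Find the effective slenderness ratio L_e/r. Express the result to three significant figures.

For a square r = a/√12 = 4.28/√12 = 1.236 in
L_e = K·L = 0.5 × 79.6 = 39.80 in
λ = L_e / r_min = 39.800 / 1.236 = 32.2

λ ≈ 32.2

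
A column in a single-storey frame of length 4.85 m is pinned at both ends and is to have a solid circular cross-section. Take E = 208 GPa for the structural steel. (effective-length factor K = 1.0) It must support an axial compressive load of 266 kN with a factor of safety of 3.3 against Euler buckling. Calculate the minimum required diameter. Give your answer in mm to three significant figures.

Required P_cr = n·P = 3.3 × 266 = 877.8 kN
L_e = K·L = 1 × 4.85 = 4.850 m
Required I = P_cr·L_e²/(π²E) = 8.778×10^5 × 4.850² / (π² × 2.08×10^11) = 1.006×10^-5 m⁴
I_req = 1.006×10^7 mm⁴
Solid circle: I = πd⁴/64  ⇒  d = (64I/π)^(1/4) = (64×1.006×10^7/π)^(1/4) = 120 mm

d ≈ 120 mm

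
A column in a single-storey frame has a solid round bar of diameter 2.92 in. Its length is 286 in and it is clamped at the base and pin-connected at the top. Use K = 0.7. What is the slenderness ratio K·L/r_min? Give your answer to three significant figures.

λ ≈ 274

For a solid circle r = d/4 = 2.92/4 = 0.7300 in
L_e = K·L = 0.7 × 286 = 200.2 in
λ = L_e / r_min = 200.20 / 0.7300 = 274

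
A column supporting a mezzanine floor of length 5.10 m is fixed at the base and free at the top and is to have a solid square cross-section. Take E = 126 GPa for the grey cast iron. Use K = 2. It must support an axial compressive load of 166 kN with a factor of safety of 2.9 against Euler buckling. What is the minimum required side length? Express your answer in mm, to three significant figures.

Required P_cr = n·P = 2.9 × 166 = 481.4 kN
L_e = K·L = 2 × 5.10 = 10.20 m
Required I = P_cr·L_e²/(π²E) = 4.814×10^5 × 10.20² / (π² × 1.26×10^11) = 4.028×10^-5 m⁴
I_req = 4.028×10^7 mm⁴
Solid square: I = a⁴/12  ⇒  a = (12I)^(1/4) = (12×4.028×10^7)^(1/4) = 148 mm

a ≈ 148 mm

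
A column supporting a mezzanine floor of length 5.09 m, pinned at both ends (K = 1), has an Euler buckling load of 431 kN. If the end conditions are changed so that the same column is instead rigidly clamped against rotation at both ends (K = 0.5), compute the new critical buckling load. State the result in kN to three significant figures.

P_cr ≈ 1720 kN

P_cr ∝ 1/K², so P_cr,new = P_cr,old × (K_old/K_new)² = 431 × (1/0.5)²
= 431 × 4.000 = 1720 kN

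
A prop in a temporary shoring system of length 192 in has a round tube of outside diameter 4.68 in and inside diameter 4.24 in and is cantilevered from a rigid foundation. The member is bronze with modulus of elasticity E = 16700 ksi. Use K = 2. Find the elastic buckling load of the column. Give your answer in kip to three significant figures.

d_o = 4.68 in, d_i = 4.24 in
I = π(d_o⁴ − d_i⁴)/64 = π(4.68⁴ − 4.240⁴)/64 = 7.683 in⁴
Effective length L_e = K·L = 2 × 192 = 384.0 in
P_cr = π²EI / L_e² = π² × 16700×10³ × 7.683 / 384.0² = 8.588×10^3 lb

P_cr ≈ 8.59 kip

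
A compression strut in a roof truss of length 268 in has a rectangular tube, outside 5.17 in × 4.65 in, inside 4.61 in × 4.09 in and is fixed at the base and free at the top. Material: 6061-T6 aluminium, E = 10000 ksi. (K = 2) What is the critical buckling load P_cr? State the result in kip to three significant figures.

Weak-axis I_min = (h_o·b_o³ − h_i·b_i³)/12 with b_o = 4.65, b_i = 4.090 in (shorter outer/inner sides).
I_min = (5.17×4.65³ − 4.610×4.090³)/12 = 17.03 in⁴
Effective length L_e = K·L = 2 × 268 = 536.0 in
P_cr = π²EI / L_e² = π² × 10000×10³ × 17.03 / 536.0² = 5.852×10^3 lb

P_cr ≈ 5.85 kip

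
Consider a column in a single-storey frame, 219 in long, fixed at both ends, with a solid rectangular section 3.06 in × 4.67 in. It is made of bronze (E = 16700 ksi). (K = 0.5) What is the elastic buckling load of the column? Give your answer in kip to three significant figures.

Buckling occurs about the weak axis: I_min = h·b³/12 with b = 3.06 in (the shorter side).
I_min = 4.67×3.06³/12 = 11.15 in⁴
Effective length L_e = K·L = 0.5 × 219 = 109.5 in
P_cr = π²EI / L_e² = π² × 16700×10³ × 11.15 / 109.5² = 1.533×10^5 lb

P_cr ≈ 153 kip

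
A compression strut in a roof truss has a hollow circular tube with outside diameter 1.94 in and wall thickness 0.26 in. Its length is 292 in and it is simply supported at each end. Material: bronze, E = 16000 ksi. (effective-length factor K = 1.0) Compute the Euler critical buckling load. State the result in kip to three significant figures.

Inner diameter d_i = 1.94 − 2×0.26 = 1.420 in
I = π(d_o⁴ − d_i⁴)/64 = π(1.94⁴ − 1.420⁴)/64 = 0.4957 in⁴
Effective length L_e = K·L = 1 × 292 = 292.0 in
P_cr = π²EI / L_e² = π² × 16000×10³ × 0.4957 / 292.0² = 918.1 lb

P_cr ≈ 0.918 kip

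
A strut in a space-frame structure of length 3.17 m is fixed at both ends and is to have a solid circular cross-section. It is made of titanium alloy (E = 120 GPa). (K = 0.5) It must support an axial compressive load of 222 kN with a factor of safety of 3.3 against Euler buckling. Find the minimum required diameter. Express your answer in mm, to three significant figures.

Required P_cr = n·P = 3.3 × 222 = 732.6 kN
L_e = K·L = 0.5 × 3.17 = 1.585 m
Required I = P_cr·L_e²/(π²E) = 7.326×10^5 × 1.585² / (π² × 1.20×10^11) = 1.554×10^-6 m⁴
I_req = 1.554×10^6 mm⁴
Solid circle: I = πd⁴/64  ⇒  d = (64I/π)^(1/4) = (64×1.554×10^6/π)^(1/4) = 75.0 mm

d ≈ 75.0 mm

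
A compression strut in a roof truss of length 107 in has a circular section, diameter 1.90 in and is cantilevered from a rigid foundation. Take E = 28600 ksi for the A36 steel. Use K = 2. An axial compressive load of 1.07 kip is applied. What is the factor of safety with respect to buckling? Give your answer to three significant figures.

n ≈ 3.69

I = πd⁴/64 = π×1.90⁴/64 = 0.6397 in⁴
Effective length L_e = K·L = 2 × 107 = 214.0 in
P_cr = π²EI / L_e² = π² × 28600×10³ × 0.6397 / 214.0² = 3.943×10^3 lb
Factor of safety n = P_cr / P = 3.9430 / 1.07 = 3.69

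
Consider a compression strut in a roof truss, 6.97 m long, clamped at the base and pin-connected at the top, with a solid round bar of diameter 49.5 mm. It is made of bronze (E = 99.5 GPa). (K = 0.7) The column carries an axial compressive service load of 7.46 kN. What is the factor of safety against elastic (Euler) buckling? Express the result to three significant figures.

I = πd⁴/64 = π×49.5⁴/64 = 2.947×10^5 mm⁴
I = 2.947×10^5 mm⁴ = 2.947×10^-7 m⁴
Effective length L_e = K·L = 0.7 × 6.97 = 4.879 m
P_cr = π²EI / L_e² = π² × 99.5×10⁹ × 2.947×10^-7 / 4.879² = 1.216×10^4 N
Factor of safety n = P_cr / P = 12.158 / 7.46 = 1.63

n ≈ 1.63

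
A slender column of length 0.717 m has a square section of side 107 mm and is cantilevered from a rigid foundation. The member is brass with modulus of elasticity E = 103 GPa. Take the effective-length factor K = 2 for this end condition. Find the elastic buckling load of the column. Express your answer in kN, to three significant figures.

P_cr ≈ 5400 kN

I = a⁴/12 = 107⁴/12 = 1.092×10^7 mm⁴
I = 1.092×10^7 mm⁴ = 1.092×10^-5 m⁴
Effective length L_e = K·L = 2 × 0.717 = 1.434 m
P_cr = π²EI / L_e² = π² × 103×10⁹ × 1.092×10^-5 / 1.434² = 5.400×10^6 N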